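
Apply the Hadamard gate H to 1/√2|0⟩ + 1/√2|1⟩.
|0⟩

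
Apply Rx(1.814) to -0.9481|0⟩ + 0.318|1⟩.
(-0.5841 - 0.2505i)|0⟩ + (0.1959 + 0.7468i)|1⟩

Rx(1.814) = [[cos(θ/2), −i·sin(θ/2)], [−i·sin(θ/2), cos(θ/2)]]; θ = 1.814, cos(θ/2) ≈ 0.616111, sin(θ/2) ≈ 0.787659.
With a = amp(|0⟩) = -0.9481 and b = amp(|1⟩) = 0.318:
new amp(|0⟩) = (0.616111)·a + (-0.787659i)·b = (-0.5841 - 0.2505i)
new amp(|1⟩) = (-0.787659i)·a + (0.616111)·b = (0.1959 + 0.7468i)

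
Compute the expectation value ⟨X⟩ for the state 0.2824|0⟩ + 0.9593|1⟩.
0.5418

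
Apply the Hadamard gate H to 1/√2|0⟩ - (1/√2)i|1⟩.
(1/2 - (1/2)i)|0⟩ + (1/2 + (1/2)i)|1⟩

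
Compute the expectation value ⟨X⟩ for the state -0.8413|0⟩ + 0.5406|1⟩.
-0.9096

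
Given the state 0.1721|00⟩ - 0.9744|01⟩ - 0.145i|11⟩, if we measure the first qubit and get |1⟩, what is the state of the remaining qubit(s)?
-i|1⟩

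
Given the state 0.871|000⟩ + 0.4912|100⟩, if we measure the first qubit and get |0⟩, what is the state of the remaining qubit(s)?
|00⟩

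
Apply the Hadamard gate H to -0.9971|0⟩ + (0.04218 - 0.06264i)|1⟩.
(-0.6752 - 0.04429i)|0⟩ + (-0.7349 + 0.04429i)|1⟩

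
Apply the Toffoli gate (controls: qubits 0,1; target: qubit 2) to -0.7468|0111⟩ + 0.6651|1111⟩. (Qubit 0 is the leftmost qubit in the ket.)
-0.7468|0111⟩ + 0.6651|1101⟩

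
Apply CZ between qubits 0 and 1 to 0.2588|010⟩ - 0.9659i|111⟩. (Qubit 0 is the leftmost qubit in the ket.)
0.2588|010⟩ + 0.9659i|111⟩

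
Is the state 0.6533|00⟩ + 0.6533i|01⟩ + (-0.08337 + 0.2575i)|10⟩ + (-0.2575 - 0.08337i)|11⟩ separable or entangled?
Separable

Writing the state as a|00⟩ + b|01⟩ + c|10⟩ + d|11⟩, it is a product state iff ad − bc = 0.
Here (a, b, c, d) = (0.6533, 0.6533i, (-0.08337 + 0.2575i), (-0.2575 - 0.08337i)): ad − bc = (0.6533)(-0.2575 - 0.08337i) − (0.6533i)(-0.08337 + 0.2575i) = 0, so the state is separable.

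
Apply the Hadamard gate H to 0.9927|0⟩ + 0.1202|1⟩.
0.7869|0⟩ + 0.617|1⟩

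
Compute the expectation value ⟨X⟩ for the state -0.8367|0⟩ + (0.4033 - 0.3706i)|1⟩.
-0.6749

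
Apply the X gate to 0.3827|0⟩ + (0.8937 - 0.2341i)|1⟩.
(0.8937 - 0.2341i)|0⟩ + 0.3827|1⟩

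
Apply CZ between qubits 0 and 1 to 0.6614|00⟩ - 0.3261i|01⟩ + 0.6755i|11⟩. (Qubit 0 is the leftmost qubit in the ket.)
0.6614|00⟩ - 0.3261i|01⟩ - 0.6755i|11⟩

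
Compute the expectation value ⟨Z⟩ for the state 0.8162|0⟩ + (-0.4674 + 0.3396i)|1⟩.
0.3324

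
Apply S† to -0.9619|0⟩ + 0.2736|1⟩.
-0.9619|0⟩ - 0.2736i|1⟩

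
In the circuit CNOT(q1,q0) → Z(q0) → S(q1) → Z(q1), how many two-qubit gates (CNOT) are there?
1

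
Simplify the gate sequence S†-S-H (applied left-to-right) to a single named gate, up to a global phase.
H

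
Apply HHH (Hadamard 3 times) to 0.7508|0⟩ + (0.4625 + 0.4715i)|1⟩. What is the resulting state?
(0.8579 + 0.3334i)|0⟩ + (0.2039 - 0.3334i)|1⟩

H² = I, so H^3 = H: a single Hadamard. With (a, b) = (0.7508, (0.4625 + 0.4715i)), H gives ((a + b)/√2, (a − b)/√2) = ((0.8579 + 0.3334i), (0.2039 - 0.3334i)).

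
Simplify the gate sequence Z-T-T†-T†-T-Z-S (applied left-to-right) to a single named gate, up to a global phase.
S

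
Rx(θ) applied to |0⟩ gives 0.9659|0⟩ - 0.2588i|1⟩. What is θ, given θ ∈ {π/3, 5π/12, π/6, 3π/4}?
π/6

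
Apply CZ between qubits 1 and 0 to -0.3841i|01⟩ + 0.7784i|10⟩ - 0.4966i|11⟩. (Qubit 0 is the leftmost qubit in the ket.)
-0.3841i|01⟩ + 0.7784i|10⟩ + 0.4966i|11⟩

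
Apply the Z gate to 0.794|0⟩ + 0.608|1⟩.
0.794|0⟩ - 0.608|1⟩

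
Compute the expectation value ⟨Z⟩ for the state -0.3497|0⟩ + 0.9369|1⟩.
-0.7555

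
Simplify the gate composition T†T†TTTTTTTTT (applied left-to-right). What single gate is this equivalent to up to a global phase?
T†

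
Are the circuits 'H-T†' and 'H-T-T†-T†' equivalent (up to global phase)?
Yes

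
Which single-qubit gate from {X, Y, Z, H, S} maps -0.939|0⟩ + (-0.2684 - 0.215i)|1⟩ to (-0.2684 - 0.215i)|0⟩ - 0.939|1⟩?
X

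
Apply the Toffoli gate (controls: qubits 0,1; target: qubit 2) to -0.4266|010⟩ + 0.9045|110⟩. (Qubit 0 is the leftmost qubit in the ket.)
-0.4266|010⟩ + 0.9045|111⟩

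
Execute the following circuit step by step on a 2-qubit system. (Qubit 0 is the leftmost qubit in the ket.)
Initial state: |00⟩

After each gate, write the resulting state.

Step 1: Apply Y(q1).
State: i|01⟩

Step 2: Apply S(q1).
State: -|01⟩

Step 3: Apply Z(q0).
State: -|01⟩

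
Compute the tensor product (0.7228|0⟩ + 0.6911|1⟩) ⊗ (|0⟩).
0.7228|00⟩ + 0.6911|10⟩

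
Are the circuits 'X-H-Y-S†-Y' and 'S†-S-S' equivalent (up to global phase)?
No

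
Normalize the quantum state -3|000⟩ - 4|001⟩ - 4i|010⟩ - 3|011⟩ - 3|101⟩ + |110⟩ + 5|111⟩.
-0.3254|000⟩ - 0.4339|001⟩ - 0.4339i|010⟩ - 0.3254|011⟩ - 0.3254|101⟩ + 0.1085|110⟩ + 0.5423|111⟩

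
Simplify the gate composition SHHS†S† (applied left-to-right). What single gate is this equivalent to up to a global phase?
S†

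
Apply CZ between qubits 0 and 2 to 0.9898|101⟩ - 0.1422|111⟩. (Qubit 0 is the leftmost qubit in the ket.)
-0.9898|101⟩ + 0.1422|111⟩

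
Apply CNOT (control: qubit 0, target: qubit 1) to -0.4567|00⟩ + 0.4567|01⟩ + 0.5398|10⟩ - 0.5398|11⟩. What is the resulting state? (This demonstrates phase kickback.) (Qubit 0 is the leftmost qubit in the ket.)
-0.4567|00⟩ + 0.4567|01⟩ - 0.5398|10⟩ + 0.5398|11⟩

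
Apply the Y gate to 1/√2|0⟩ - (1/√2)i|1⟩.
-1/√2|0⟩ + (1/√2)i|1⟩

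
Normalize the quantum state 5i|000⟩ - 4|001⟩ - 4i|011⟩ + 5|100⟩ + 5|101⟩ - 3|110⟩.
0.4642i|000⟩ - 0.3714|001⟩ - 0.3714i|011⟩ + 0.4642|100⟩ + 0.4642|101⟩ - 0.2785|110⟩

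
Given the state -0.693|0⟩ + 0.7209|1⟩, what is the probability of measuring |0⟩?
0.4802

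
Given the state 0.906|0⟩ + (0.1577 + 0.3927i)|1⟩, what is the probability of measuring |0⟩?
0.8208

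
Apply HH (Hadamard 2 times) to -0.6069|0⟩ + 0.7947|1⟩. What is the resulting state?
-0.6069|0⟩ + 0.7947|1⟩

H² = I, so an even number of Hadamards cancels: H^2 = I and the state is unchanged.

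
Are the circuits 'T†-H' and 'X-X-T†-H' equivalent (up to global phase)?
Yes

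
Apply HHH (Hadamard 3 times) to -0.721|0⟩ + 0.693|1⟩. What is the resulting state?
-0.0198|0⟩ - 0.9998|1⟩

H² = I, so H^3 = H: a single Hadamard. With (a, b) = (-0.721, 0.693), H gives ((a + b)/√2, (a − b)/√2) = (-0.0198, -0.9998).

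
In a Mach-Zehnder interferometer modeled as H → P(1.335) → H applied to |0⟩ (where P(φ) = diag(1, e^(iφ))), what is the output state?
(0.6168 + 0.4862i)|0⟩ + (0.3832 - 0.4862i)|1⟩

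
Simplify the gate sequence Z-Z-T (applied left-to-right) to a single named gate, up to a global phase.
T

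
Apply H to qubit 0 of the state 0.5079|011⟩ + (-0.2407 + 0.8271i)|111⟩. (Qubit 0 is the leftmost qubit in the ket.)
(0.1889 + 0.5848i)|011⟩ + (0.5293 - 0.5848i)|111⟩

H on qubit 0 mixes each pair of kets that differ only in qubit 0: amplitudes (a, b) of (|…0…⟩, |…1…⟩) become ((a + b)/√2, (a − b)/√2). Kets absent from the input have amplitude 0.
(|011⟩, |111⟩): (a, b) = (0.5079, (-0.2407 + 0.8271i)) → ((0.1889 + 0.5848i), (0.5293 - 0.5848i))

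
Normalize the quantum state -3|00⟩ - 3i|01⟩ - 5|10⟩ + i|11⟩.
-0.4523|00⟩ - 0.4523i|01⟩ - 0.7538|10⟩ + 0.1508i|11⟩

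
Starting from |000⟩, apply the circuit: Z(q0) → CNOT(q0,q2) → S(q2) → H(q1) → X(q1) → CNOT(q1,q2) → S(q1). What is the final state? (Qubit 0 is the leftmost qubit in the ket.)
1/√2|000⟩ + (1/√2)i|011⟩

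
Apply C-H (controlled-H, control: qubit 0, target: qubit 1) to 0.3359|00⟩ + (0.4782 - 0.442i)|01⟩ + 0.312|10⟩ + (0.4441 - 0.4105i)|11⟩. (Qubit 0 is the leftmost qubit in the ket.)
0.3359|00⟩ + (0.4782 - 0.442i)|01⟩ + (0.5346 - 0.2903i)|10⟩ + (-0.09341 + 0.2903i)|11⟩

C-H leaves the control-|0⟩ kets |00⟩, |01⟩ unchanged and applies H to qubit 1 on the control-|1⟩ pair (|10⟩, |11⟩).
H = [[1/√2, 1/√2], [1/√2, -1/√2]].
With a = amp(|10⟩) = 0.312 and b = amp(|11⟩) = (0.4441 - 0.4105i):
new amp(|10⟩) = (1/√2)·a + (1/√2)·b = (0.5346 - 0.2903i)
new amp(|11⟩) = (1/√2)·a + (-1/√2)·b = (-0.09341 + 0.2903i)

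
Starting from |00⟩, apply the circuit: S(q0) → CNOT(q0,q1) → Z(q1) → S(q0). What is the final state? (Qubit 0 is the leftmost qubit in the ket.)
|00⟩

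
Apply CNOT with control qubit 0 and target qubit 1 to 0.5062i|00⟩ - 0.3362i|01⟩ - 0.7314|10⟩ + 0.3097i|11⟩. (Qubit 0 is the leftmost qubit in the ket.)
0.5062i|00⟩ - 0.3362i|01⟩ + 0.3097i|10⟩ - 0.7314|11⟩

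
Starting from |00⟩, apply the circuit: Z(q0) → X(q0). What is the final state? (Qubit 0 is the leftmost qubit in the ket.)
|10⟩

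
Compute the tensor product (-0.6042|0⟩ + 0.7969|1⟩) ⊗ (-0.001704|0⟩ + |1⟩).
0.00103|00⟩ - 0.6042|01⟩ - 0.001358|10⟩ + 0.7969|11⟩

amp(|b₁b₂…⟩) = product of the factor amplitudes for bits b₁, b₂, …; only kets whose every factor amplitude is nonzero survive.
|00⟩: (-0.6042)(-0.001704) = 0.00103
|01⟩: (-0.6042)(1) = -0.6042
|10⟩: (0.7969)(-0.001704) = -0.001358
|11⟩: (0.7969)(1) = 0.7969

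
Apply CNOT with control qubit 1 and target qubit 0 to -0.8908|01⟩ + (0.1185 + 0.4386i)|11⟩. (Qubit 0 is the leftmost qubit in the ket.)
(0.1185 + 0.4386i)|01⟩ - 0.8908|11⟩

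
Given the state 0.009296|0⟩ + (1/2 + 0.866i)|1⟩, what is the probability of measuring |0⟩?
0.00008642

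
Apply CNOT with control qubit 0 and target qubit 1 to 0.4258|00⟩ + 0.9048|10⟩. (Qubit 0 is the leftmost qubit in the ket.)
0.4258|00⟩ + 0.9048|11⟩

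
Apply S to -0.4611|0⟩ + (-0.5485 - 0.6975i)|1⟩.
-0.4611|0⟩ + (0.6975 - 0.5485i)|1⟩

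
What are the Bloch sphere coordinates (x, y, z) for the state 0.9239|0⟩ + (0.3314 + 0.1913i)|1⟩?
(0.6124, 0.3535, 0.7072)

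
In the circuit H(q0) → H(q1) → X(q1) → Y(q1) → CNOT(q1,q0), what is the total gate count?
5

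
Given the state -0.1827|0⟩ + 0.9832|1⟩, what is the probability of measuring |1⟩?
0.9667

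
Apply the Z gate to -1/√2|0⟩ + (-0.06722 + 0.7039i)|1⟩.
-1/√2|0⟩ + (0.06722 - 0.7039i)|1⟩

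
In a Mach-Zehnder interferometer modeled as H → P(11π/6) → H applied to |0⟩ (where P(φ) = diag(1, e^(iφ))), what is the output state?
(0.933 - 0.25i)|0⟩ + (0.06699 + 0.25i)|1⟩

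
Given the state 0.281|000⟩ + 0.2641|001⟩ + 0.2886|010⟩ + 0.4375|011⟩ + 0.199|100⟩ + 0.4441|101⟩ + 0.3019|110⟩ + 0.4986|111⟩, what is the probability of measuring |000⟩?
0.07896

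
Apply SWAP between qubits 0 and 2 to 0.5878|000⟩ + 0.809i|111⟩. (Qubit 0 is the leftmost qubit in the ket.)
0.5878|000⟩ + 0.809i|111⟩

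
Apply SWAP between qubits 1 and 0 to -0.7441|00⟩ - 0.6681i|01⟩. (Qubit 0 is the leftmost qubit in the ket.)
-0.7441|00⟩ - 0.6681i|10⟩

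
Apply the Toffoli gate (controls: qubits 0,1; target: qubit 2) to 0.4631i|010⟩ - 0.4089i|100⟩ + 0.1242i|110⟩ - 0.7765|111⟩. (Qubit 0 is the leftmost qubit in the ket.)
0.4631i|010⟩ - 0.4089i|100⟩ - 0.7765|110⟩ + 0.1242i|111⟩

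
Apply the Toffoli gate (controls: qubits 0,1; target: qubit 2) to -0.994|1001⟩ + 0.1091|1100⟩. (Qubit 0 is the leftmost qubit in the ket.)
-0.994|1001⟩ + 0.1091|1110⟩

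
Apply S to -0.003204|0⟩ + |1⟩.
-0.003204|0⟩ + i|1⟩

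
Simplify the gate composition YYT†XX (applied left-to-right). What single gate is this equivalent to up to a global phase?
T†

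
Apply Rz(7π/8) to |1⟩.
(0.1951 + 0.9808i)|1⟩

Rz(7π/8) = [[e^(−iθ/2), 0], [0, e^(iθ/2)]] with e^(±iθ/2) = cos(θ/2) ± i·sin(θ/2); θ = 7π/8, cos(θ/2) ≈ 0.19509, sin(θ/2) ≈ 0.980785.
With a = amp(|0⟩) = 0 and b = amp(|1⟩) = 1:
new amp(|0⟩) = (0.19509 - 0.980785i)·a = 0
new amp(|1⟩) = (0.19509 + 0.980785i)·b = (0.1951 + 0.9808i)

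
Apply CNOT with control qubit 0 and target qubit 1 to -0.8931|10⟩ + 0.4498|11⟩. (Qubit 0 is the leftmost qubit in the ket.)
0.4498|10⟩ - 0.8931|11⟩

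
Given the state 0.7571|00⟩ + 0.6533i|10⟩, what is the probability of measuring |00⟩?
0.5732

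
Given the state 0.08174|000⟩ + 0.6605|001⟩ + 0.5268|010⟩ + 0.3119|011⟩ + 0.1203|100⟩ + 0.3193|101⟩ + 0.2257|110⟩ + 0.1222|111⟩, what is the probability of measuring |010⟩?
0.2775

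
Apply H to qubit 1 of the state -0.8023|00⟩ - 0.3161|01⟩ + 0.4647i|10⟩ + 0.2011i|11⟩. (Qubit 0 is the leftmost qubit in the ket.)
-0.7908|00⟩ - 0.3438|01⟩ + 0.4708i|10⟩ + 0.1864i|11⟩

H on qubit 1 mixes each pair of kets that differ only in qubit 1: amplitudes (a, b) of (|…0…⟩, |…1…⟩) become ((a + b)/√2, (a − b)/√2). Kets absent from the input have amplitude 0.
(|00⟩, |01⟩): (a, b) = (-0.8023, -0.3161) → (-0.7908, -0.3438)
(|10⟩, |11⟩): (a, b) = (0.4647i, 0.2011i) → (0.4708i, 0.1864i)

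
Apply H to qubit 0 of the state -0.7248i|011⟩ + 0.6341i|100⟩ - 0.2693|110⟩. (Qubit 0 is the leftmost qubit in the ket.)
0.4484i|000⟩ - 0.1904|010⟩ - 0.5125i|011⟩ - 0.4484i|100⟩ + 0.1904|110⟩ - 0.5125i|111⟩

H on qubit 0 mixes each pair of kets that differ only in qubit 0: amplitudes (a, b) of (|…0…⟩, |…1…⟩) become ((a + b)/√2, (a − b)/√2). Kets absent from the input have amplitude 0.
(|000⟩, |100⟩): (a, b) = (0, 0.6341i) → (0.4484i, -0.4484i)
(|010⟩, |110⟩): (a, b) = (0, -0.2693) → (-0.1904, 0.1904)
(|011⟩, |111⟩): (a, b) = (-0.7248i, 0) → (-0.5125i, -0.5125i)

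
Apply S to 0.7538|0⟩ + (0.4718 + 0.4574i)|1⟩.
0.7538|0⟩ + (-0.4574 + 0.4718i)|1⟩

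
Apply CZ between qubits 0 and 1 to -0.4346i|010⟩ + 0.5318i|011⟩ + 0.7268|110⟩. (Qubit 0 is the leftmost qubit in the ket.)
-0.4346i|010⟩ + 0.5318i|011⟩ - 0.7268|110⟩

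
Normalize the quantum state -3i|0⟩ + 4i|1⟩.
-0.6i|0⟩ + 0.8i|1⟩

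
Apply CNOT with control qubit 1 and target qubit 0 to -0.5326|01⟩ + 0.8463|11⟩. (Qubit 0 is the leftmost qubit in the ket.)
0.8463|01⟩ - 0.5326|11⟩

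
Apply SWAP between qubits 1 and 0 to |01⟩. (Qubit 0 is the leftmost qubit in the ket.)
|10⟩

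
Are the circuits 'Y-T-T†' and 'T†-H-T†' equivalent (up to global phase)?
No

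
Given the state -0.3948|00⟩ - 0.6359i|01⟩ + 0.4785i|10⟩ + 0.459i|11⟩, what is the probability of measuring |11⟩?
0.2107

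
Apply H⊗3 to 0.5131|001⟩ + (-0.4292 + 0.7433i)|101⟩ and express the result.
(0.02966 + 0.2628i)|000⟩ + (-0.02966 - 0.2628i)|001⟩ + (0.02966 + 0.2628i)|010⟩ + (-0.02966 - 0.2628i)|011⟩ + (0.3332 - 0.2628i)|100⟩ + (-0.3332 + 0.2628i)|101⟩ + (0.3332 - 0.2628i)|110⟩ + (-0.3332 + 0.2628i)|111⟩

H⊗3 gives amp(|y⟩) = (1/2√2) Σ_x (−1)^(x·y) amp(|x⟩), where x·y is the number of positions in which both x and y have a 1.
|000⟩: (0.5131 + (-0.4292 + 0.7433i))/(2√2) = (0.02966 + 0.2628i)
|001⟩: (-0.5131 - (-0.4292 + 0.7433i))/(2√2) = (-0.02966 - 0.2628i)
|010⟩: (0.5131 + (-0.4292 + 0.7433i))/(2√2) = (0.02966 + 0.2628i)
|011⟩: (-0.5131 - (-0.4292 + 0.7433i))/(2√2) = (-0.02966 - 0.2628i)
|100⟩: (0.5131 - (-0.4292 + 0.7433i))/(2√2) = (0.3332 - 0.2628i)
|101⟩: (-0.5131 + (-0.4292 + 0.7433i))/(2√2) = (-0.3332 + 0.2628i)
|110⟩: (0.5131 - (-0.4292 + 0.7433i))/(2√2) = (0.3332 - 0.2628i)
|111⟩: (-0.5131 + (-0.4292 + 0.7433i))/(2√2) = (-0.3332 + 0.2628i)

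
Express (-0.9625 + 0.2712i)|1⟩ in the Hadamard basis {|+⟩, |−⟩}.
(-0.6806 + 0.1918i)|+⟩ + (0.6806 - 0.1918i)|−⟩

With |ψ⟩ = α|0⟩ + β|1⟩, the Hadamard-basis coefficients are ⟨+|ψ⟩ = (α + β)/√2 and ⟨−|ψ⟩ = (α − β)/√2.
Here α = 0, β = (-0.9625 + 0.2712i): (α + β)/√2 = (-0.6806 + 0.1918i), (α − β)/√2 = (0.6806 - 0.1918i).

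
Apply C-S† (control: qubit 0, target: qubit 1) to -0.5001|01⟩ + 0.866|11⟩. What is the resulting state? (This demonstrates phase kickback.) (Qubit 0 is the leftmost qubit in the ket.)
-0.5001|01⟩ - 0.866i|11⟩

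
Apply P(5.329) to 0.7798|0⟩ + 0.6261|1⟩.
0.7798|0⟩ + (0.3621 - 0.5108i)|1⟩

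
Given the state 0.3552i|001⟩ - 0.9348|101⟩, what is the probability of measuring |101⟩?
0.8739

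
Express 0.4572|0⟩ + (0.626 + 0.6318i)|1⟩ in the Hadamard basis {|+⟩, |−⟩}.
(0.7659 + 0.4468i)|+⟩ + (-0.1194 - 0.4468i)|−⟩

With |ψ⟩ = α|0⟩ + β|1⟩, the Hadamard-basis coefficients are ⟨+|ψ⟩ = (α + β)/√2 and ⟨−|ψ⟩ = (α − β)/√2.
Here α = 0.4572, β = (0.626 + 0.6318i): (α + β)/√2 = (0.7659 + 0.4468i), (α − β)/√2 = (-0.1194 - 0.4468i).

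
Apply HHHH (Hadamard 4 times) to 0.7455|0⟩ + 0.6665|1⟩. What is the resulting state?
0.7455|0⟩ + 0.6665|1⟩

H² = I, so an even number of Hadamards cancels: H^4 = I and the state is unchanged.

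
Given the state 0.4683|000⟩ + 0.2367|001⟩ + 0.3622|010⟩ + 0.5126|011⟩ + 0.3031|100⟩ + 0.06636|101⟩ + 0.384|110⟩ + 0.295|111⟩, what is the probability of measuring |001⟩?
0.05603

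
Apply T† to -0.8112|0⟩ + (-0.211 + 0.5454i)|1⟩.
-0.8112|0⟩ + (0.2365 + 0.5349i)|1⟩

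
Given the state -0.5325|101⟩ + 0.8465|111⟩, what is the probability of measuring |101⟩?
0.2836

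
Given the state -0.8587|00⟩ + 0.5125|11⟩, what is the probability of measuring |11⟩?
0.2627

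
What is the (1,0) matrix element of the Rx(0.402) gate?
-0.1996i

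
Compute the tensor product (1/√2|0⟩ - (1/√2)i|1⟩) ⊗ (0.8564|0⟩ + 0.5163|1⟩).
0.6056|00⟩ + 0.3651|01⟩ - 0.6056i|10⟩ - 0.3651i|11⟩

amp(|b₁b₂…⟩) = product of the factor amplitudes for bits b₁, b₂, …; only kets whose every factor amplitude is nonzero survive.
|00⟩: (1/√2)(0.8564) = 0.6056
|01⟩: (1/√2)(0.5163) = 0.3651
|10⟩: (-(1/√2)i)(0.8564) = -0.6056i
|11⟩: (-(1/√2)i)(0.5163) = -0.3651i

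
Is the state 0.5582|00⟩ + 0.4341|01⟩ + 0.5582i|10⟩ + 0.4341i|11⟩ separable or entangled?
Separable

Writing the state as a|00⟩ + b|01⟩ + c|10⟩ + d|11⟩, it is a product state iff ad − bc = 0.
Here (a, b, c, d) = (0.5582, 0.4341, 0.5582i, 0.4341i): ad − bc = (0.5582)(0.4341i) − (0.4341)(0.5582i) = 0, so the state is separable.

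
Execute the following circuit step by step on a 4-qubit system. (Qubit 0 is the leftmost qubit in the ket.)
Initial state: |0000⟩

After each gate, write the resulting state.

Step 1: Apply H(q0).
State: 1/√2|0000⟩ + 1/√2|1000⟩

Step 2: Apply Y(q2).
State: (1/√2)i|0010⟩ + (1/√2)i|1010⟩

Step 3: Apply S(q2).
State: -1/√2|0010⟩ - 1/√2|1010⟩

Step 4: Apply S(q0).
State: -1/√2|0010⟩ - (1/√2)i|1010⟩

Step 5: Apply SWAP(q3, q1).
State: -1/√2|0010⟩ - (1/√2)i|1010⟩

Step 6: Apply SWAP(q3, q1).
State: -1/√2|0010⟩ - (1/√2)i|1010⟩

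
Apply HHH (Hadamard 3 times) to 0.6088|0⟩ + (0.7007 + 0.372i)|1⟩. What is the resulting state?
(0.926 + 0.263i)|0⟩ + (-0.06498 - 0.263i)|1⟩

H² = I, so H^3 = H: a single Hadamard. With (a, b) = (0.6088, (0.7007 + 0.372i)), H gives ((a + b)/√2, (a − b)/√2) = ((0.926 + 0.263i), (-0.06498 - 0.263i)).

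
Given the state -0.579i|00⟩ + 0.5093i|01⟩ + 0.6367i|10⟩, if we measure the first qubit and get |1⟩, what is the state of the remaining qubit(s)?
i|0⟩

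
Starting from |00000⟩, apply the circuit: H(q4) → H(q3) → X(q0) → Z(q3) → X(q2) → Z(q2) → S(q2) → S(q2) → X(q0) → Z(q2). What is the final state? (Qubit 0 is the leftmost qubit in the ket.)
-1/2|00100⟩ - 1/2|00101⟩ + 1/2|00110⟩ + 1/2|00111⟩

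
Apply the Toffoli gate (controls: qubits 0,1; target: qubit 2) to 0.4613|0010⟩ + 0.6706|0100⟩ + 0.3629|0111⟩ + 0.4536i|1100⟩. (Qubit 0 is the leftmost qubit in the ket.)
0.4613|0010⟩ + 0.6706|0100⟩ + 0.3629|0111⟩ + 0.4536i|1110⟩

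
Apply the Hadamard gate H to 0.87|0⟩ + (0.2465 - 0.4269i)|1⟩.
(0.7895 - 0.3019i)|0⟩ + (0.4409 + 0.3019i)|1⟩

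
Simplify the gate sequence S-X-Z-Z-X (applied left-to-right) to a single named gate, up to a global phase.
S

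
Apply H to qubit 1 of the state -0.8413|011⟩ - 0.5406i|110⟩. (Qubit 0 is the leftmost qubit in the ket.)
-0.5949|001⟩ + 0.5949|011⟩ - 0.3823i|100⟩ + 0.3823i|110⟩

H on qubit 1 mixes each pair of kets that differ only in qubit 1: amplitudes (a, b) of (|…0…⟩, |…1…⟩) become ((a + b)/√2, (a − b)/√2). Kets absent from the input have amplitude 0.
(|001⟩, |011⟩): (a, b) = (0, -0.8413) → (-0.5949, 0.5949)
(|100⟩, |110⟩): (a, b) = (0, -0.5406i) → (-0.3823i, 0.3823i)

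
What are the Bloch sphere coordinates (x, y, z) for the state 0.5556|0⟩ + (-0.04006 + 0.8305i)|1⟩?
(-0.04451, 0.9229, -0.3826)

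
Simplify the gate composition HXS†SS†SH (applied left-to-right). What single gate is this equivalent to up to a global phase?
Z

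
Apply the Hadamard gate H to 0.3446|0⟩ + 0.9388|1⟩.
0.9075|0⟩ - 0.4202|1⟩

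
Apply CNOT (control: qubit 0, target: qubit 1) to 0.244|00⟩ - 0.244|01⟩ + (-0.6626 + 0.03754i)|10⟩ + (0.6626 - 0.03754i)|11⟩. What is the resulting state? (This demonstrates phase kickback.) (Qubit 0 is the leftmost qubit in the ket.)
0.244|00⟩ - 0.244|01⟩ + (0.6626 - 0.03754i)|10⟩ + (-0.6626 + 0.03754i)|11⟩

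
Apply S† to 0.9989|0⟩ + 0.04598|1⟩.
0.9989|0⟩ - 0.04598i|1⟩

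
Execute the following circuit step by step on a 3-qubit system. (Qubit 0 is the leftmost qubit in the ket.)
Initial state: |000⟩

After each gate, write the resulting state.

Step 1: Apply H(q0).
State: 1/√2|000⟩ + 1/√2|100⟩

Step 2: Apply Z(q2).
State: 1/√2|000⟩ + 1/√2|100⟩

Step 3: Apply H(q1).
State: 1/2|000⟩ + 1/2|010⟩ + 1/2|100⟩ + 1/2|110⟩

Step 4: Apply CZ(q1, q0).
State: 1/2|000⟩ + 1/2|010⟩ + 1/2|100⟩ - 1/2|110⟩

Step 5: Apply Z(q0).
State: 1/2|000⟩ + 1/2|010⟩ - 1/2|100⟩ + 1/2|110⟩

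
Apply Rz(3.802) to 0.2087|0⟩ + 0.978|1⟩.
(-0.06767 - 0.1974i)|0⟩ + (-0.3171 + 0.9252i)|1⟩

Rz(3.802) = [[e^(−iθ/2), 0], [0, e^(iθ/2)]] with e^(±iθ/2) = cos(θ/2) ± i·sin(θ/2); θ = 3.802, cos(θ/2) ≈ -0.324236, sin(θ/2) ≈ 0.945976.
With a = amp(|0⟩) = 0.2087 and b = amp(|1⟩) = 0.978:
new amp(|0⟩) = (-0.324236 - 0.945976i)·a = (-0.06767 - 0.1974i)
new amp(|1⟩) = (-0.324236 + 0.945976i)·b = (-0.3171 + 0.9252i)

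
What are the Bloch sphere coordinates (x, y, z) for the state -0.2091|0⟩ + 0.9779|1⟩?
(-0.409, 0, -0.9126)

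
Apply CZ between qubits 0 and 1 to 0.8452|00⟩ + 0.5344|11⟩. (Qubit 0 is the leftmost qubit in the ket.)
0.8452|00⟩ - 0.5344|11⟩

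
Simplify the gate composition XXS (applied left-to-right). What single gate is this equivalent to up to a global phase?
S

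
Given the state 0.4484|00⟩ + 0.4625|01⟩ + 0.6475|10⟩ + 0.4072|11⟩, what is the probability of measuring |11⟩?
0.1658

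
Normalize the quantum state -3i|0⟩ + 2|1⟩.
-0.8321i|0⟩ + 0.5547|1⟩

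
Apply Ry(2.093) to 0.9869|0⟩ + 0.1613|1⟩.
0.3544|0⟩ + 0.9351|1⟩

Ry(2.093) = [[cos(θ/2), −sin(θ/2)], [sin(θ/2), cos(θ/2)]]; θ = 2.093, cos(θ/2) ≈ 0.500604, sin(θ/2) ≈ 0.865676.
With a = amp(|0⟩) = 0.9869 and b = amp(|1⟩) = 0.1613:
new amp(|0⟩) = (0.500604)·a + (-0.865676)·b = 0.3544
new amp(|1⟩) = (0.865676)·a + (0.500604)·b = 0.9351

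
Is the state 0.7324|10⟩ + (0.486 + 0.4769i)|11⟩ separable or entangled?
Separable

Writing the state as a|00⟩ + b|01⟩ + c|10⟩ + d|11⟩, it is a product state iff ad − bc = 0.
Here (a, b, c, d) = (0, 0, 0.7324, (0.486 + 0.4769i)): ad − bc = (0)(0.486 + 0.4769i) − (0)(0.7324) = 0, so the state is separable.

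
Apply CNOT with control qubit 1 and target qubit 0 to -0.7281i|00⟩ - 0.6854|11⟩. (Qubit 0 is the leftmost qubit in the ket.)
-0.7281i|00⟩ - 0.6854|01⟩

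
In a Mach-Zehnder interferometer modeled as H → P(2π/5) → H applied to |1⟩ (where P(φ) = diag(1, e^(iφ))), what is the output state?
(0.3455 - 0.4755i)|0⟩ + (0.6545 + 0.4755i)|1⟩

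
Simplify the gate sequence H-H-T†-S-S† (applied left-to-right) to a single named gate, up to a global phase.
T†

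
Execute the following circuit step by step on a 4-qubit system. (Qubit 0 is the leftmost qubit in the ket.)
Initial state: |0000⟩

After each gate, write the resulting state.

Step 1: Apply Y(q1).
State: i|0100⟩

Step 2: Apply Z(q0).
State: i|0100⟩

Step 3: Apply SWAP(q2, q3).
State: i|0100⟩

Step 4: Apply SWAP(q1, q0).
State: i|1000⟩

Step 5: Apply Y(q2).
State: -|1010⟩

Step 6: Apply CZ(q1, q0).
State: -|1010⟩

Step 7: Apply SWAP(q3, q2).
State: -|1001⟩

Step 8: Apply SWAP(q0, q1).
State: -|0101⟩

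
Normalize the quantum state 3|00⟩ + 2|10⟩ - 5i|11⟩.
0.4867|00⟩ + 0.3244|10⟩ - 0.8111i|11⟩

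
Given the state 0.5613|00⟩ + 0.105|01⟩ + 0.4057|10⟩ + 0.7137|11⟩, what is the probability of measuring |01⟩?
0.01103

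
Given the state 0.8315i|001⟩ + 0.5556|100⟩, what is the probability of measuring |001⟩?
0.6914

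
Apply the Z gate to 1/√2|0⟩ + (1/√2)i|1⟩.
1/√2|0⟩ - (1/√2)i|1⟩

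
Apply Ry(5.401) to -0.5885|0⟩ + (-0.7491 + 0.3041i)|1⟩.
(0.852 - 0.1298i)|0⟩ + (0.4262 - 0.275i)|1⟩

Ry(5.401) = [[cos(θ/2), −sin(θ/2)], [sin(θ/2), cos(θ/2)]]; θ = 5.401, cos(θ/2) ≈ -0.904286, sin(θ/2) ≈ 0.426928.
With a = amp(|0⟩) = -0.5885 and b = amp(|1⟩) = (-0.7491 + 0.3041i):
new amp(|0⟩) = (-0.904286)·a + (-0.426928)·b = (0.852 - 0.1298i)
new amp(|1⟩) = (0.426928)·a + (-0.904286)·b = (0.4262 - 0.275i)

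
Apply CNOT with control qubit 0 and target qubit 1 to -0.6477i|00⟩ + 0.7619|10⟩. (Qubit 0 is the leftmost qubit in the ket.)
-0.6477i|00⟩ + 0.7619|11⟩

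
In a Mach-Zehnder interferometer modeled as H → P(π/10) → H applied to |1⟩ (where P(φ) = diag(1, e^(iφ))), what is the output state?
(0.02447 - 0.1545i)|0⟩ + (0.9755 + 0.1545i)|1⟩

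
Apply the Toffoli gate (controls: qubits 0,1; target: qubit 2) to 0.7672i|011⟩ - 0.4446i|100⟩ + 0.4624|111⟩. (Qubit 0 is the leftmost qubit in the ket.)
0.7672i|011⟩ - 0.4446i|100⟩ + 0.4624|110⟩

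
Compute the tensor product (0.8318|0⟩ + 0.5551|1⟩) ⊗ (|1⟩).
0.8318|01⟩ + 0.5551|11⟩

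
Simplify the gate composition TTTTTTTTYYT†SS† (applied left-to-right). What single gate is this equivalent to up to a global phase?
T†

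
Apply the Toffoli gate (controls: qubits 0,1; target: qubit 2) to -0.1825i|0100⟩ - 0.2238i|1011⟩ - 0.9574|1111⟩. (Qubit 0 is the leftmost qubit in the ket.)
-0.1825i|0100⟩ - 0.2238i|1011⟩ - 0.9574|1101⟩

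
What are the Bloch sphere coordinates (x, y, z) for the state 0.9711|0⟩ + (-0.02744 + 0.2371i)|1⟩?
(-0.05329, 0.4605, 0.8861)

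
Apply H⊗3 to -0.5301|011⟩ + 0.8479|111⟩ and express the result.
0.1124|000⟩ - 0.1124|001⟩ - 0.1124|010⟩ + 0.1124|011⟩ - 0.4872|100⟩ + 0.4872|101⟩ + 0.4872|110⟩ - 0.4872|111⟩

H⊗3 gives amp(|y⟩) = (1/2√2) Σ_x (−1)^(x·y) amp(|x⟩), where x·y is the number of positions in which both x and y have a 1.
|000⟩: (-0.5301 + 0.8479)/(2√2) = 0.1124
|001⟩: (0.5301 - 0.8479)/(2√2) = -0.1124
|010⟩: (0.5301 - 0.8479)/(2√2) = -0.1124
|011⟩: (-0.5301 + 0.8479)/(2√2) = 0.1124
|100⟩: (-0.5301 - 0.8479)/(2√2) = -0.4872
|101⟩: (0.5301 + 0.8479)/(2√2) = 0.4872
|110⟩: (0.5301 + 0.8479)/(2√2) = 0.4872
|111⟩: (-0.5301 - 0.8479)/(2√2) = -0.4872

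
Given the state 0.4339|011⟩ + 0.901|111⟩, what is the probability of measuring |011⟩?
0.1883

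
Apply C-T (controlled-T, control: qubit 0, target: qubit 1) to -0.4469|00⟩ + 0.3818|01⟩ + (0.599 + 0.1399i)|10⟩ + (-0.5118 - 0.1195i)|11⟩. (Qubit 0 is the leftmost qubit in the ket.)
-0.4469|00⟩ + 0.3818|01⟩ + (0.599 + 0.1399i)|10⟩ + (-0.2774 - 0.4464i)|11⟩

C-T leaves the control-|0⟩ kets |00⟩, |01⟩ unchanged and applies T to qubit 1 on the control-|1⟩ pair (|10⟩, |11⟩).
T = [[1, 0], [0, (1/√2 + (1/√2)i)]].
With a = amp(|10⟩) = (0.599 + 0.1399i) and b = amp(|11⟩) = (-0.5118 - 0.1195i):
new amp(|10⟩) = (1)·a = (0.599 + 0.1399i)
new amp(|11⟩) = (1/√2 + (1/√2)i)·b = (-0.2774 - 0.4464i)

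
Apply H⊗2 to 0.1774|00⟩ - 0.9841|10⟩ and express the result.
-0.4034|00⟩ - 0.4034|01⟩ + 0.5808|10⟩ + 0.5808|11⟩

H⊗2 gives amp(|y⟩) = (1/2) Σ_x (−1)^(x·y) amp(|x⟩), where x·y is the number of positions in which both x and y have a 1.
|00⟩: (0.1774 - 0.9841)/2 = -0.4034
|01⟩: (0.1774 - 0.9841)/2 = -0.4034
|10⟩: (0.1774 + 0.9841)/2 = 0.5808
|11⟩: (0.1774 + 0.9841)/2 = 0.5808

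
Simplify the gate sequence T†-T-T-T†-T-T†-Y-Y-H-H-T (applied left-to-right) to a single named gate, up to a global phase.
T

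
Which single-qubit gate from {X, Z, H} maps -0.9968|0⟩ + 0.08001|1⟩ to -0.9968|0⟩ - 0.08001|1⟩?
Z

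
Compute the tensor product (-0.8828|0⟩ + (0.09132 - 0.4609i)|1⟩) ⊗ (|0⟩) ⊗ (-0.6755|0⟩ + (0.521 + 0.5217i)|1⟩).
0.5963|000⟩ + (-0.4599 - 0.4606i)|001⟩ + (-0.06169 + 0.3113i)|100⟩ + (0.288 - 0.1925i)|101⟩

amp(|b₁b₂…⟩) = product of the factor amplitudes for bits b₁, b₂, …; only kets whose every factor amplitude is nonzero survive.
|000⟩: (-0.8828)(1)(-0.6755) = 0.5963
|001⟩: (-0.8828)(1)(0.521 + 0.5217i) = (-0.4599 - 0.4606i)
|100⟩: (0.09132 - 0.4609i)(1)(-0.6755) = (-0.06169 + 0.3113i)
|101⟩: (0.09132 - 0.4609i)(1)(0.521 + 0.5217i) = (0.288 - 0.1925i)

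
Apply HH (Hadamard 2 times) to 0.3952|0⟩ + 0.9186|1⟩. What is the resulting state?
0.3952|0⟩ + 0.9186|1⟩

H² = I, so an even number of Hadamards cancels: H^2 = I and the state is unchanged.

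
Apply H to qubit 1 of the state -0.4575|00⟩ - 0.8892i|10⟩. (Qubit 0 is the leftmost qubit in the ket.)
-0.3235|00⟩ - 0.3235|01⟩ - 0.6288i|10⟩ - 0.6288i|11⟩

H on qubit 1 mixes each pair of kets that differ only in qubit 1: amplitudes (a, b) of (|…0…⟩, |…1…⟩) become ((a + b)/√2, (a − b)/√2). Kets absent from the input have amplitude 0.
(|00⟩, |01⟩): (a, b) = (-0.4575, 0) → (-0.3235, -0.3235)
(|10⟩, |11⟩): (a, b) = (-0.8892i, 0) → (-0.6288i, -0.6288i)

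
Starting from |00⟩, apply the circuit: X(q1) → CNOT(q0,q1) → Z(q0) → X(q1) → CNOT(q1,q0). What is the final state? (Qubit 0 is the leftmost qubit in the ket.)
|00⟩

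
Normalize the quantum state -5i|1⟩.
-i|1⟩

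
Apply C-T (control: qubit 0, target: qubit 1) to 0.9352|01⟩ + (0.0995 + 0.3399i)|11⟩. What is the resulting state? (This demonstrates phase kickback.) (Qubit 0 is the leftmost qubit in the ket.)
0.9352|01⟩ + (-0.17 + 0.3107i)|11⟩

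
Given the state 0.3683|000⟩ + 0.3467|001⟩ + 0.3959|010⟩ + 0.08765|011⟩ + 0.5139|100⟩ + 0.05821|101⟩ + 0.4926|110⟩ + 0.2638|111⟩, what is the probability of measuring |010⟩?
0.1567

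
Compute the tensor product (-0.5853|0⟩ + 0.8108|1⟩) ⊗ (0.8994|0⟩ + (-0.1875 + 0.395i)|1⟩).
-0.5264|00⟩ + (0.1097 - 0.2312i)|01⟩ + 0.7292|10⟩ + (-0.152 + 0.3203i)|11⟩

amp(|b₁b₂…⟩) = product of the factor amplitudes for bits b₁, b₂, …; only kets whose every factor amplitude is nonzero survive.
|00⟩: (-0.5853)(0.8994) = -0.5264
|01⟩: (-0.5853)(-0.1875 + 0.395i) = (0.1097 - 0.2312i)
|10⟩: (0.8108)(0.8994) = 0.7292
|11⟩: (0.8108)(-0.1875 + 0.395i) = (-0.152 + 0.3203i)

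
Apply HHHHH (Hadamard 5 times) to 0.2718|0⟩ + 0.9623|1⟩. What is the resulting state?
0.8726|0⟩ - 0.4883|1⟩

H² = I, so H^5 = H: a single Hadamard. With (a, b) = (0.2718, 0.9623), H gives ((a + b)/√2, (a − b)/√2) = (0.8726, -0.4883).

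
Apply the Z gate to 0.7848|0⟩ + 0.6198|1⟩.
0.7848|0⟩ - 0.6198|1⟩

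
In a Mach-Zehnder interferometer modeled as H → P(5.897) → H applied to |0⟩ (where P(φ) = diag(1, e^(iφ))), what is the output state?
(0.9632 - 0.1883i)|0⟩ + (0.03682 + 0.1883i)|1⟩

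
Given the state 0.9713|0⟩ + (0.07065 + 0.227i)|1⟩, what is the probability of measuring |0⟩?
0.9434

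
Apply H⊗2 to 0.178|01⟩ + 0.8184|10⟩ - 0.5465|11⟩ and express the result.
0.225|00⟩ + 0.5935|01⟩ - 0.04695|10⟩ - 0.7715|11⟩

H⊗2 gives amp(|y⟩) = (1/2) Σ_x (−1)^(x·y) amp(|x⟩), where x·y is the number of positions in which both x and y have a 1.
|00⟩: (0.178 + 0.8184 - 0.5465)/2 = 0.225
|01⟩: (-0.178 + 0.8184 + 0.5465)/2 = 0.5935
|10⟩: (0.178 - 0.8184 + 0.5465)/2 = -0.04695
|11⟩: (-0.178 - 0.8184 - 0.5465)/2 = -0.7715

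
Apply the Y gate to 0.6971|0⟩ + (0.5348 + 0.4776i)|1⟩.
(0.4776 - 0.5348i)|0⟩ + 0.6971i|1⟩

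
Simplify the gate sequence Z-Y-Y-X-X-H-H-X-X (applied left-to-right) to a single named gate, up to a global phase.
Z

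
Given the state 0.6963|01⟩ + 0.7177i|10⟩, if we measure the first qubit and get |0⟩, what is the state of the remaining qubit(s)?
|1⟩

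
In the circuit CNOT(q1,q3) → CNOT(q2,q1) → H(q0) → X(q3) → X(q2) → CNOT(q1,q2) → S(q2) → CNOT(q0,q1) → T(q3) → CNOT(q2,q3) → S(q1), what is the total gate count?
11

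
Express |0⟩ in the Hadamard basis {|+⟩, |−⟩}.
1/√2|+⟩ + 1/√2|−⟩

With |ψ⟩ = α|0⟩ + β|1⟩, the Hadamard-basis coefficients are ⟨+|ψ⟩ = (α + β)/√2 and ⟨−|ψ⟩ = (α − β)/√2.
Here α = 1, β = 0: (α + β)/√2 = 1/√2, (α − β)/√2 = 1/√2.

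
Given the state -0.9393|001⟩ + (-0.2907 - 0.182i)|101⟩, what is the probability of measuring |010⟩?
0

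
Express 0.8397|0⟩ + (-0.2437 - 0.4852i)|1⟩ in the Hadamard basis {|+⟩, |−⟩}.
(0.4214 - 0.3431i)|+⟩ + (0.7661 + 0.3431i)|−⟩

With |ψ⟩ = α|0⟩ + β|1⟩, the Hadamard-basis coefficients are ⟨+|ψ⟩ = (α + β)/√2 and ⟨−|ψ⟩ = (α − β)/√2.
Here α = 0.8397, β = (-0.2437 - 0.4852i): (α + β)/√2 = (0.4214 - 0.3431i), (α − β)/√2 = (0.7661 + 0.3431i).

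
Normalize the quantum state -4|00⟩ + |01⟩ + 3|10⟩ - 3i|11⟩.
-0.6761|00⟩ + 0.169|01⟩ + 0.5071|10⟩ - 0.5071i|11⟩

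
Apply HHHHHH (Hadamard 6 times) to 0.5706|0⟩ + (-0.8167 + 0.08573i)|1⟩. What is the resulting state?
0.5706|0⟩ + (-0.8167 + 0.08573i)|1⟩

H² = I, so an even number of Hadamards cancels: H^6 = I and the state is unchanged.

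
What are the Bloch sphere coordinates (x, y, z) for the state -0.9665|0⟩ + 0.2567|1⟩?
(-0.4962, 0, 0.8682)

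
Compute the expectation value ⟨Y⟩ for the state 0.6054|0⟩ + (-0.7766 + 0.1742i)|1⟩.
0.2109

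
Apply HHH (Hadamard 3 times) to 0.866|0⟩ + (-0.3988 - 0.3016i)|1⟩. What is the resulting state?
(0.3304 - 0.2133i)|0⟩ + (0.8943 + 0.2133i)|1⟩

H² = I, so H^3 = H: a single Hadamard. With (a, b) = (0.866, (-0.3988 - 0.3016i)), H gives ((a + b)/√2, (a − b)/√2) = ((0.3304 - 0.2133i), (0.8943 + 0.2133i)).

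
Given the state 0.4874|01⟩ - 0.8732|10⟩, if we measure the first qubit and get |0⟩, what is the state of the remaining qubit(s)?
|1⟩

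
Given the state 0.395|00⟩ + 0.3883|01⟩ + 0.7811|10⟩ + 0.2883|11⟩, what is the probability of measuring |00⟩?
0.156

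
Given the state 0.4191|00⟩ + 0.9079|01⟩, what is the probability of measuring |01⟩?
0.8243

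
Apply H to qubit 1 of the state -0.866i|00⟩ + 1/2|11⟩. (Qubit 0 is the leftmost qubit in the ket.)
-0.6124i|00⟩ - 0.6124i|01⟩ + 1/√8|10⟩ - 1/√8|11⟩

H on qubit 1 mixes each pair of kets that differ only in qubit 1: amplitudes (a, b) of (|…0…⟩, |…1…⟩) become ((a + b)/√2, (a − b)/√2). Kets absent from the input have amplitude 0.
(|00⟩, |01⟩): (a, b) = (-0.866i, 0) → (-0.6124i, -0.6124i)
(|10⟩, |11⟩): (a, b) = (0, 1/2) → (1/√8, -1/√8)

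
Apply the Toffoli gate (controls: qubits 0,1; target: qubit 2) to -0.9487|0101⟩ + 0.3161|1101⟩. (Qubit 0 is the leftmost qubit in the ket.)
-0.9487|0101⟩ + 0.3161|1111⟩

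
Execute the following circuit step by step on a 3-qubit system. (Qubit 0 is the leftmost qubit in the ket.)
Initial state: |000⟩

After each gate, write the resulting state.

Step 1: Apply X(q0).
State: |100⟩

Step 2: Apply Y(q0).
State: -i|000⟩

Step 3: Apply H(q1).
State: -(1/√2)i|000⟩ - (1/√2)i|010⟩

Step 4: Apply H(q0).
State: -(1/2)i|000⟩ - (1/2)i|010⟩ - (1/2)i|100⟩ - (1/2)i|110⟩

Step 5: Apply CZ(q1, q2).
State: -(1/2)i|000⟩ - (1/2)i|010⟩ - (1/2)i|100⟩ - (1/2)i|110⟩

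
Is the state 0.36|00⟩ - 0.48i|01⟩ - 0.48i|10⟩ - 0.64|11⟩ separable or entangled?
Separable

Writing the state as a|00⟩ + b|01⟩ + c|10⟩ + d|11⟩, it is a product state iff ad − bc = 0.
Here (a, b, c, d) = (0.36, -0.48i, -0.48i, -0.64): ad − bc = (0.36)(-0.64) − (-0.48i)(-0.48i) = 0, so the state is separable.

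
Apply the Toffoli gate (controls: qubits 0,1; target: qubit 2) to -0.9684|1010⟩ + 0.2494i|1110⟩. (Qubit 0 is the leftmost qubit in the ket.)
-0.9684|1010⟩ + 0.2494i|1100⟩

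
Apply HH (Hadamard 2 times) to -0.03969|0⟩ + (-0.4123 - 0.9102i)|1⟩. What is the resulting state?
-0.03969|0⟩ + (-0.4123 - 0.9102i)|1⟩

H² = I, so an even number of Hadamards cancels: H^2 = I and the state is unchanged.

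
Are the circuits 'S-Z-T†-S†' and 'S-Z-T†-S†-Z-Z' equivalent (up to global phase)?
Yes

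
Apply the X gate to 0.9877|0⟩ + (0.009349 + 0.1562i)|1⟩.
(0.009349 + 0.1562i)|0⟩ + 0.9877|1⟩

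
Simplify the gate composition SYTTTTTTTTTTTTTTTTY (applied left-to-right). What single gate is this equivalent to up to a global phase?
S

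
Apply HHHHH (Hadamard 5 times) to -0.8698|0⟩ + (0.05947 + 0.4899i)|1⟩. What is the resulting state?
(-0.573 + 0.3464i)|0⟩ + (-0.6571 - 0.3464i)|1⟩

H² = I, so H^5 = H: a single Hadamard. With (a, b) = (-0.8698, (0.05947 + 0.4899i)), H gives ((a + b)/√2, (a − b)/√2) = ((-0.573 + 0.3464i), (-0.6571 - 0.3464i)).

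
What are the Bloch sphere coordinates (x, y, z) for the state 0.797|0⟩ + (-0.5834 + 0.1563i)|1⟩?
(-0.9299, 0.2491, 0.2704)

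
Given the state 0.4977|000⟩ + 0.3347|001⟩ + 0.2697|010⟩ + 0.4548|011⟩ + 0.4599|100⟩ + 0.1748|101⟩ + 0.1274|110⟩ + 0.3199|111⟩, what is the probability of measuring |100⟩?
0.2115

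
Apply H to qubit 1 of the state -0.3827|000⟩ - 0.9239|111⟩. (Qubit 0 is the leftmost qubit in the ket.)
-0.2706|000⟩ - 0.2706|010⟩ - 0.6533|101⟩ + 0.6533|111⟩

H on qubit 1 mixes each pair of kets that differ only in qubit 1: amplitudes (a, b) of (|…0…⟩, |…1…⟩) become ((a + b)/√2, (a − b)/√2). Kets absent from the input have amplitude 0.
(|000⟩, |010⟩): (a, b) = (-0.3827, 0) → (-0.2706, -0.2706)
(|101⟩, |111⟩): (a, b) = (0, -0.9239) → (-0.6533, 0.6533)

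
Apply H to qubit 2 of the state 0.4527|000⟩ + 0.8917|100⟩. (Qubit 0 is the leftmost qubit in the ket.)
0.3201|000⟩ + 0.3201|001⟩ + 0.6305|100⟩ + 0.6305|101⟩

H on qubit 2 mixes each pair of kets that differ only in qubit 2: amplitudes (a, b) of (|…0…⟩, |…1…⟩) become ((a + b)/√2, (a − b)/√2). Kets absent from the input have amplitude 0.
(|000⟩, |001⟩): (a, b) = (0.4527, 0) → (0.3201, 0.3201)
(|100⟩, |101⟩): (a, b) = (0.8917, 0) → (0.6305, 0.6305)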